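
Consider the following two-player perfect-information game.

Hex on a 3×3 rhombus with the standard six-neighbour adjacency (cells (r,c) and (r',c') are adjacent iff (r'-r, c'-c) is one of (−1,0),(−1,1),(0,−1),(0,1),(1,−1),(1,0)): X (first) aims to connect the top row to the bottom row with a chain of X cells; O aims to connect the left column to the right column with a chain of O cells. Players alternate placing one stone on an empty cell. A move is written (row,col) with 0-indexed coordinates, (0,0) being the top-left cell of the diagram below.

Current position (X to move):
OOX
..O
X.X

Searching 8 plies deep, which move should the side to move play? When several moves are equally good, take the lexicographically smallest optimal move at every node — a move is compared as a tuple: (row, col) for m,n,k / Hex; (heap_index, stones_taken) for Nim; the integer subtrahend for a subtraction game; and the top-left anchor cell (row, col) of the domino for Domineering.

p1 X@[OOX/..O/X.X]: (1,0)[OOX/X.O/X.X]-1 (1,1)[OOX/.XO/X.X]+1* (2,1)[OOX/..O/XXX]-1
p2 O@[OOX/.XO/X.X] terminal -1; root [OOX/..O/X.X] d8

X's best at [OOX/..O/X.X]: (1,1)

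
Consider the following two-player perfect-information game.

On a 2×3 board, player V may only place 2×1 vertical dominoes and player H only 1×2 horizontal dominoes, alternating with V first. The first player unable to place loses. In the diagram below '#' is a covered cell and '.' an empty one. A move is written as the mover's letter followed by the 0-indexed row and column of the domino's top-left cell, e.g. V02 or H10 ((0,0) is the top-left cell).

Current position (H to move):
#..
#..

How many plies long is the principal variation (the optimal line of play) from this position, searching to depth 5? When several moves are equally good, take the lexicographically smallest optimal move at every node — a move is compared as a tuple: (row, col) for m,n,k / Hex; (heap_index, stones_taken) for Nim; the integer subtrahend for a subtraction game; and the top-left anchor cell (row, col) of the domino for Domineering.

PV length from [#../#..]: 1 ply

ply 1, H at #../#.. | H01=+1→###/#..*; H11=+1→#../###
ply 2: ###/#.. is terminal -1 (V); from #../#.. depth 5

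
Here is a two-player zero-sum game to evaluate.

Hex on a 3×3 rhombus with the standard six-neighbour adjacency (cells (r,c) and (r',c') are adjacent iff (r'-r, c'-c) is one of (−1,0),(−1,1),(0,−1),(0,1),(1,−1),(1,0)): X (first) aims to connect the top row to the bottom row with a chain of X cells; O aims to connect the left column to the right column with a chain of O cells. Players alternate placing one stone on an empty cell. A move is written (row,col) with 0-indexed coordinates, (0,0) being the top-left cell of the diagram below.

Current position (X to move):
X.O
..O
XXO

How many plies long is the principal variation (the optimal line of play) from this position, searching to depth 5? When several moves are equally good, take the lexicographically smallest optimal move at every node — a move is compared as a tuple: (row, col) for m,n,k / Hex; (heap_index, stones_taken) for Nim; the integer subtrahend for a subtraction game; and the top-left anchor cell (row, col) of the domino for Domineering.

ply 1, X at X.O/..O/XXO | (0,1)=+1→XXO/..O/XXO*; (1,0)=+1→X.O/X.O/XXO; (1,1)=+1→X.O/.XO/XXO
ply 2, O at XXO/..O/XXO | (1,0)=-1→XXO/O.O/XXO*; (1,1)=-1→XXO/.OO/XXO
ply 3, X at XXO/O.O/XXO | (1,1)=+1→XXO/OXO/XXO*
ply 4: XXO/OXO/XXO is terminal -1 (O); from X.O/..O/XXO depth 5

PV length from [X.O/..O/XXO]: 3 plies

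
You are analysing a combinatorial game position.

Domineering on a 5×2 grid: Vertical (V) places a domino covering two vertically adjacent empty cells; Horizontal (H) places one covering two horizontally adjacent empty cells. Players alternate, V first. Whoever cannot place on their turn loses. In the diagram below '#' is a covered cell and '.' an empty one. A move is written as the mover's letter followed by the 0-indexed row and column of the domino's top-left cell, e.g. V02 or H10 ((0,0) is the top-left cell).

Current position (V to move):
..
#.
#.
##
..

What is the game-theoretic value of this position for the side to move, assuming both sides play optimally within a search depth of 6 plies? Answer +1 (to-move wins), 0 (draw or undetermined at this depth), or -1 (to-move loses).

[../#./#./##/..] V move#1: V01:-1/.#/##/#./##/..*, V11:-1/../##/##/##/..
[.#/##/#./##/..] H move#2: H40:+1/.#/##/#./##/##*
[.#/##/#./##/##] end (terminal -1, V#3); searched ../#./#./##/.. to 6

value(../#./#./##/.., V) = -1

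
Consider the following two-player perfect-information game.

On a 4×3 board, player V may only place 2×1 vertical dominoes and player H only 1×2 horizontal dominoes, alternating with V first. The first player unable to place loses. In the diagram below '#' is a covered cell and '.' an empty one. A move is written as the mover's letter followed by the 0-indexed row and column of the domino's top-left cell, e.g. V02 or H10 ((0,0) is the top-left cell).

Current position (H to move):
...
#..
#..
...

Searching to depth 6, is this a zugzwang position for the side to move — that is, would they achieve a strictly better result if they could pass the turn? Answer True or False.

[.../#../#../...] H move#1: H00:-1/##./#../#../...*, H01:-1/.##/#../#../..., H11:-1/.../###/#../..., H21:-1/.../#../###/..., H30:-1/.../#../#../##., H31:-1/.../#../#../.##
[##./#../#../...] V move#2: V02:-1/###/#.#/#../..., V11:+1/##./##./##./...*, V12:+1/##./#.#/#.#/..., V21:+1/##./#../##./.#., V22:+1/##./#../#.#/..#
[##./##./##./...] H move#3: H30:-1/##./##./##./##.*, H31:-1/##./##./##./.##
[##./##./##./##.] V move#4: V02:+1/###/###/##./##.*, V12:+1/##./###/###/##., V22:+1/##./##./###/###
[###/###/##./##.] end (terminal -1, H#5); searched .../#../#../... to 6
pass branch (V moves first from the same position):
  | [.../#../#../...] V move#1: V01:-1/.#./##./#../..., V02:-1/..#/#.#/#../..., V11:-1/.../##./##./..., V12:+1/.../#.#/#.#/...*, V21:-1/.../#../##./.#., V22:-1/.../#../#.#/..#
  | [.../#.#/#.#/...] H move#2: H00:-1/##./#.#/#.#/...*, H01:-1/.##/#.#/#.#/..., H30:-1/.../#.#/#.#/##., H31:-1/.../#.#/#.#/.##
  | [##./#.#/#.#/...] V move#3: V11:-1/##./###/###/..., V21:+1/##./#.#/###/.#.*
  | [##./#.#/###/.#.] end (terminal -1, H#4); searched .../#../#../... to 6
H moving scores -1; H passing scores -1

zugzwang(.../#../#../..., H) = False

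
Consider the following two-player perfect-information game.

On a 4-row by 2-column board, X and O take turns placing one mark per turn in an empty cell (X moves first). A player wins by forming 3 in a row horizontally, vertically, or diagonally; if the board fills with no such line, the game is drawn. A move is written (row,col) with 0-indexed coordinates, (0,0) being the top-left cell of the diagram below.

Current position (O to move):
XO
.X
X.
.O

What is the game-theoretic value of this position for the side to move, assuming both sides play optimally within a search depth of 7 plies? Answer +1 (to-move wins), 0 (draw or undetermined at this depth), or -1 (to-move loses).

value(XO/.X/X./.O, O) = 0

ply 1, O at XO/.X/X./.O | (1,0)=+0→XO/OX/X./.O*; (2,1)=-1→XO/.X/XO/.O; (3,0)=-1→XO/.X/X./OO
ply 2, X at XO/OX/X./.O | (2,1)=+0→XO/OX/XX/.O*; (3,0)=+0→XO/OX/X./XO
ply 3, O at XO/OX/XX/.O | (3,0)=+0→XO/OX/XX/OO*
ply 4: XO/OX/XX/OO is terminal +0 (X); from XO/.X/X./.O depth 7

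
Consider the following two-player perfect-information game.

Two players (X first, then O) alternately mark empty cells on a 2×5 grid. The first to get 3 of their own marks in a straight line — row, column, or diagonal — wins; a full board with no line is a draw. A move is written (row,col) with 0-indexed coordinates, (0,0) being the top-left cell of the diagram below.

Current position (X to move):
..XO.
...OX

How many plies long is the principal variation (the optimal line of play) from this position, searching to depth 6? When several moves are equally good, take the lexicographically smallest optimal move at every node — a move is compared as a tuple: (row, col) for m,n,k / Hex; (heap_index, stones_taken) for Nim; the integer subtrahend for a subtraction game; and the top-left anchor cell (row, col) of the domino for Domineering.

PV length from [..XO./...OX]: 6 plies

[..XO./...OX] X move#1: (0,0):+0/X.XO./...OX*, (0,1):+0/.XXO./...OX, (0,4):+0/..XOX/...OX, (1,0):+0/..XO./X..OX, (1,1):+0/..XO./.X.OX, (1,2):+0/..XO./..XOX
[X.XO./...OX] O move#2: (0,1):+0/XOXO./...OX*, (0,4):-1/X.XOO/...OX, (1,0):-1/X.XO./O..OX, (1,1):-1/X.XO./.O.OX, (1,2):-1/X.XO./..OOX
[XOXO./...OX] X move#3: (0,4):+0/XOXOX/...OX*, (1,0):+0/XOXO./X..OX, (1,1):+0/XOXO./.X.OX, (1,2):+0/XOXO./..XOX
[XOXOX/...OX] O move#4: (1,0):+0/XOXOX/O..OX*, (1,1):+0/XOXOX/.O.OX, (1,2):+0/XOXOX/..OOX
[XOXOX/O..OX] X move#5: (1,1):+0/XOXOX/OX.OX*, (1,2):+0/XOXOX/O.XOX
[XOXOX/OX.OX] O move#6: (1,2):+0/XOXOX/OXOOX*
[XOXOX/OXOOX] end (terminal +0, X#7); searched ..XO./...OX to 6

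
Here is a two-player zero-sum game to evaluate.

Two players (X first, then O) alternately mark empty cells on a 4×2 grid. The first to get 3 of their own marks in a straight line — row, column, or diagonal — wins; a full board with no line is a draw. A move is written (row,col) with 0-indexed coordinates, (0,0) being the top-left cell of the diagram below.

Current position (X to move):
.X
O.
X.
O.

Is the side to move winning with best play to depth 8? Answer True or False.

X winning at [.X/O./X./O.]: False

ply 1, X at .X/O./X./O. | (0,0)=+0→XX/O./X./O.*; (1,1)=+0→.X/OX/X./O.; (2,1)=+0→.X/O./XX/O.; (3,1)=+0→.X/O./X./OX
ply 2, O at XX/O./X./O. | (1,1)=+0→XX/OO/X./O.*; (2,1)=+0→XX/O./XO/O.; (3,1)=+0→XX/O./X./OO
ply 3, X at XX/OO/X./O. | (2,1)=+0→XX/OO/XX/O.*; (3,1)=+0→XX/OO/X./OX
ply 4, O at XX/OO/XX/O. | (3,1)=+0→XX/OO/XX/OO*
ply 5: XX/OO/XX/OO is terminal +0 (X); from .X/O./X./O. depth 8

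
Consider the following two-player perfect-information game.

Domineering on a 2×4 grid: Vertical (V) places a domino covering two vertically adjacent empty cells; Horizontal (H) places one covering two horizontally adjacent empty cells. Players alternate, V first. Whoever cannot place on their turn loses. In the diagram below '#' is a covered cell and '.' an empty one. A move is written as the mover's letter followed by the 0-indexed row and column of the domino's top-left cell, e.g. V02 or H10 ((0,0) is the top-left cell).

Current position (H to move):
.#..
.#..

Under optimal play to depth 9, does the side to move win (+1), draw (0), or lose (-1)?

ply 1, H at .#../.#.. | H02=+1→.###/.#..*; H12=+1→.#../.###
ply 2, V at .###/.#.. | V00=-1→####/##..*
ply 3, H at ####/##.. | H12=+1→####/####*
ply 4: ####/#### is terminal -1 (V); from .#../.#.. depth 9

value(.#../.#.., H) = +1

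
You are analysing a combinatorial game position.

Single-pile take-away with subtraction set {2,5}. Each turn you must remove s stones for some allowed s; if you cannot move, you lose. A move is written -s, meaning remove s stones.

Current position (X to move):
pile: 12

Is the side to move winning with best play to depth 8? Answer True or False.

ply 1, X at 12 | -2=-1→10; -5=+1→7*
ply 2, O at 7 | -2=-1→5*; -5=-1→2
ply 3, X at 5 | -2=-1→3; -5=+1→0*
ply 4: 0 is terminal -1 (O); from 12 depth 8

X winning at [12]: True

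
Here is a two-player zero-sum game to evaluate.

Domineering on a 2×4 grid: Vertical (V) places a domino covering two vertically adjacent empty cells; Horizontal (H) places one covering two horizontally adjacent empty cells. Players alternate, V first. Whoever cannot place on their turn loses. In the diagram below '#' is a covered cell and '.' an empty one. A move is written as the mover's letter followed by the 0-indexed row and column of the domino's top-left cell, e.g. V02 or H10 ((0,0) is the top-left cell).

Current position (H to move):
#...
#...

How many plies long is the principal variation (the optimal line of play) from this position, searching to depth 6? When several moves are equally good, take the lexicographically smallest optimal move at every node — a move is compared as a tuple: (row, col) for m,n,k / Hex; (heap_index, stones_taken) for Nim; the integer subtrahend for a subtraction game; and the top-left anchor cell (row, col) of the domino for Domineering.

[#.../#...] H move#1: H01:+1/###./#...*, H02:+1/#.##/#..., H11:+1/#.../###., H12:+1/#.../#.##
[###./#...] V move#2: V03:-1/####/#..#*
[####/#..#] H move#3: H11:+1/####/####*
[####/####] end (terminal -1, V#4); searched #.../#... to 6

PV length from [#.../#...]: 3 plies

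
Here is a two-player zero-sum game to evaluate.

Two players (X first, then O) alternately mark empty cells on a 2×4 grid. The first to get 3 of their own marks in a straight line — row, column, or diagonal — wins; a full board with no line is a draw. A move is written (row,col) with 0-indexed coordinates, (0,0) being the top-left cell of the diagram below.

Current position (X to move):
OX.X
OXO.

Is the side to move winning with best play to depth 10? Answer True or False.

[OX.X/OXO.] X move#1: (0,2):+1/OXXX/OXO.*, (1,3):+0/OX.X/OXOX
[OXXX/OXO.] end (terminal -1, O#2); searched OX.X/OXO. to 10

X winning at [OX.X/OXO.]: True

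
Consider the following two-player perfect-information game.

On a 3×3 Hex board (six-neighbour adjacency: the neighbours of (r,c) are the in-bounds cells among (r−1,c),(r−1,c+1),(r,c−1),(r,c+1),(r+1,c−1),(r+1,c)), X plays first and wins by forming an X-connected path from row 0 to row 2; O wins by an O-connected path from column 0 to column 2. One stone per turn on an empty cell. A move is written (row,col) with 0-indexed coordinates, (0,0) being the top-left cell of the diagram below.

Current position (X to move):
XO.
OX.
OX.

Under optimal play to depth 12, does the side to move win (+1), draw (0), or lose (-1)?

p1 X@[XO./OX./OX.]: (0,2)[XOX/OX./OX.]+1* (1,2)[XO./OXX/OX.]-1 (2,2)[XO./OX./OXX]-1
p2 O@[XOX/OX./OX.] terminal -1; root [XO./OX./OX.] d12

value(XO./OX./OX., X) = +1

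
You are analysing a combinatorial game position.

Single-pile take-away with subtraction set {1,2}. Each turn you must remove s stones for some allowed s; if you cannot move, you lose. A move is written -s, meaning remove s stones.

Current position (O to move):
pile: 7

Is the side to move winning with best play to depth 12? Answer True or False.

ply 1, O at 7 | -1=+1→6*; -2=-1→5
ply 2, X at 6 | -1=-1→5*; -2=-1→4
ply 3, O at 5 | -1=-1→4; -2=+1→3*
ply 4, X at 3 | -1=-1→2*; -2=-1→1
ply 5, O at 2 | -1=-1→1; -2=+1→0*
ply 6: 0 is terminal -1 (X); from 7 depth 12

O winning at [7]: True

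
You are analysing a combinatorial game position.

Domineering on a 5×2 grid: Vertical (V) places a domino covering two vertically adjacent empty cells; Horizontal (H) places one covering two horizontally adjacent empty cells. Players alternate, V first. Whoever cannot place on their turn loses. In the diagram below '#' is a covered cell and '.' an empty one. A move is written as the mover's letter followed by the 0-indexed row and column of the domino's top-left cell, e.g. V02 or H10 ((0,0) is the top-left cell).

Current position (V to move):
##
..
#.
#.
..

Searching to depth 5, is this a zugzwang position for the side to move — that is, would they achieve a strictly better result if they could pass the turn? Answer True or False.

zugzwang(##/../#./#./.., V) = True

ply 1, V at ##/../#./#./.. | V11=-1→##/.#/##/#./..*; V21=-1→##/../##/##/..; V31=-1→##/../#./##/.#
ply 2, H at ##/.#/##/#./.. | H40=+1→##/.#/##/#./##*
ply 3: ##/.#/##/#./## is terminal -1 (V); from ##/../#./#./.. depth 5
if V skipped the turn, H would face:
~ ply 1, H at ##/../#./#./.. | H10=-1→##/##/#./#./..*; H40=-1→##/../#./#./##
~ ply 2, V at ##/##/#./#./.. | V21=-1→##/##/##/##/..; V31=+1→##/##/#./##/.#*
~ ply 3: ##/##/#./##/.# is terminal -1 (H); from ##/../#./#./.. depth 5
compare (V): move=-1 vs pass=+1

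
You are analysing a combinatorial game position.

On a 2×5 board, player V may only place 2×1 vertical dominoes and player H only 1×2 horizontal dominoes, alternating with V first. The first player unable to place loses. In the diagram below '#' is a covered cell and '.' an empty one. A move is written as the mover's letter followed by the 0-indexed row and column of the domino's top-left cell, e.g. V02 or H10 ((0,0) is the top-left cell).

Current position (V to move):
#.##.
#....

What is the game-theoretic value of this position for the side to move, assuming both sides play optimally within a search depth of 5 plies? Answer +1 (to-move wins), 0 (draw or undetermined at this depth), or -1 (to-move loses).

[#.##./#....] V move#1: V01:-1/####./##...*, V04:-1/#.###/#...#
[####./##...] H move#2: H12:-1/####./####., H13:+1/####./##.##*
[####./##.##] end (terminal -1, V#3); searched #.##./#.... to 5

value(#.##./#...., V) = -1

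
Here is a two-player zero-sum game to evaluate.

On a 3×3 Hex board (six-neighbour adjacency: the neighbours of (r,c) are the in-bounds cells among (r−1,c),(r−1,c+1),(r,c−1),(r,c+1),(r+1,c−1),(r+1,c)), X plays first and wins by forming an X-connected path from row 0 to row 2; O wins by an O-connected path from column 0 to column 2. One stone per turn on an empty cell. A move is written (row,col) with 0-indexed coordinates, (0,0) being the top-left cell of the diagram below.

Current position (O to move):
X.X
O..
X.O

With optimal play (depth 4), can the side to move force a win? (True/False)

O winning at [X.X/O../X.O]: True

[X.X/O../X.O] O move#1: (0,1):-1/XOX/O../X.O, (1,1):+1/X.X/OO./X.O*, (1,2):-1/X.X/O.O/X.O, (2,1):-1/X.X/O../XOO
[X.X/OO./X.O] X move#2: (0,1):-1/XXX/OO./X.O*, (1,2):-1/X.X/OOX/X.O, (2,1):-1/X.X/OO./XXO
[XXX/OO./X.O] O move#3: (1,2):+1/XXX/OOO/X.O*, (2,1):+1/XXX/OO./XOO
[XXX/OOO/X.O] end (terminal -1, X#4); searched X.X/O../X.O to 4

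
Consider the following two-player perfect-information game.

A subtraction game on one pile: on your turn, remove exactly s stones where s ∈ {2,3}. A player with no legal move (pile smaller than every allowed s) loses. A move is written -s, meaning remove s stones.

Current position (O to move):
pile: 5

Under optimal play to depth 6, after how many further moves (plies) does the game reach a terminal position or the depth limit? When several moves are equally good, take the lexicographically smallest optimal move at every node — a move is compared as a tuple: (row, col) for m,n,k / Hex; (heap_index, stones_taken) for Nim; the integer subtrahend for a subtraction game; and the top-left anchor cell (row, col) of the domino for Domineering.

p1 O@[5]: -2[3]-1* -3[2]-1
p2 X@[3]: -2[1]+1* -3[0]+1
p3 O@[1] terminal -1; root [5] d6

PV length from [5]: 2 plies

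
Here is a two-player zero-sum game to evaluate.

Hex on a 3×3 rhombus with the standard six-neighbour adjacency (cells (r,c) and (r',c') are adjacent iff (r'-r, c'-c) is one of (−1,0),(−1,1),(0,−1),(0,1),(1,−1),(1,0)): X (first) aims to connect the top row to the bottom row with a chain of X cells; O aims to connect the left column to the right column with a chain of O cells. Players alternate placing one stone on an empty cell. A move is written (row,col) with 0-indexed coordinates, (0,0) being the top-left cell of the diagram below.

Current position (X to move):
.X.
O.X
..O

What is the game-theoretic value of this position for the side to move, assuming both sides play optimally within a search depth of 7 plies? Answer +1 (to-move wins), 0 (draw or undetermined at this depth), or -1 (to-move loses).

ply 1, X at .X./O.X/..O | (0,0)=-1→XX./O.X/..O; (0,2)=-1→.XX/O.X/..O; (1,1)=+1→.X./OXX/..O*; (2,0)=-1→.X./O.X/X.O; (2,1)=+1→.X./O.X/.XO
ply 2, O at .X./OXX/..O | (0,0)=-1→OX./OXX/..O*; (0,2)=-1→.XO/OXX/..O; (2,0)=-1→.X./OXX/O.O; (2,1)=-1→.X./OXX/.OO
ply 3, X at OX./OXX/..O | (0,2)=+1→OXX/OXX/..O*; (2,0)=+1→OX./OXX/X.O; (2,1)=+1→OX./OXX/.XO
ply 4, O at OXX/OXX/..O | (2,0)=-1→OXX/OXX/O.O*; (2,1)=-1→OXX/OXX/.OO
ply 5, X at OXX/OXX/O.O | (2,1)=+1→OXX/OXX/OXO*
ply 6: OXX/OXX/OXO is terminal -1 (O); from .X./O.X/..O depth 7

value(.X./O.X/..O, X) = +1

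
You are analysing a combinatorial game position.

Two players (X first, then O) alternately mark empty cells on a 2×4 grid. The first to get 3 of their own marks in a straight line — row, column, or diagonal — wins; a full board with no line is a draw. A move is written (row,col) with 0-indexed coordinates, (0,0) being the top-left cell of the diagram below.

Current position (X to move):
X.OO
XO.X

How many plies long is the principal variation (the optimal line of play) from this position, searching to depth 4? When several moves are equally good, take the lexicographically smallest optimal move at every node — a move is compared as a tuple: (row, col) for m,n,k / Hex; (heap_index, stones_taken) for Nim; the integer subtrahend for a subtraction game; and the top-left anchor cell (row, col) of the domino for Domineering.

[X.OO/XO.X] X move#1: (0,1):+0/XXOO/XO.X*, (1,2):-1/X.OO/XOXX
[XXOO/XO.X] O move#2: (1,2):+0/XXOO/XOOX*
[XXOO/XOOX] end (terminal +0, X#3); searched X.OO/XO.X to 4

PV length from [X.OO/XO.X]: 2 plies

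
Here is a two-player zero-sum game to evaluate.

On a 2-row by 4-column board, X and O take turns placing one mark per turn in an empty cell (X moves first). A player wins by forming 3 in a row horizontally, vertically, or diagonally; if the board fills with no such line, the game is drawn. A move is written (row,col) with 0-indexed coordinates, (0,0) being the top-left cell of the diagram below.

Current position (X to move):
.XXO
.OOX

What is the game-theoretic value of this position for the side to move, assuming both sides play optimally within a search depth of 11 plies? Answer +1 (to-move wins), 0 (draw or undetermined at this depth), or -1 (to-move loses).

value(.XXO/.OOX, X) = +1

p1 X@[.XXO/.OOX]: (0,0)[XXXO/.OOX]+1* (1,0)[.XXO/XOOX]+0
p2 O@[XXXO/.OOX] terminal -1; root [.XXO/.OOX] d11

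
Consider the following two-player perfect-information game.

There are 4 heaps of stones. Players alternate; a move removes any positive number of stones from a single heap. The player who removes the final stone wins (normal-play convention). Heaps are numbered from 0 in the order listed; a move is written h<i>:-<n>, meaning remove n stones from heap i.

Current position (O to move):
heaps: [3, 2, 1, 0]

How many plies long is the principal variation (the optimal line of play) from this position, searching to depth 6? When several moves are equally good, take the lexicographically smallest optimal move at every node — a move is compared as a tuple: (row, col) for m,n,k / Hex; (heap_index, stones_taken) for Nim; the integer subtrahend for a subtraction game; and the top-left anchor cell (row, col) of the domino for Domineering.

PV length from [(3,2,1,0)]: 6 plies

ply 1, O at (3,2,1,0) | h0:-1=-1→(2,2,1,0)*; h0:-2=-1→(1,2,1,0); h0:-3=-1→(0,2,1,0); h1:-1=-1→(3,1,1,0); h1:-2=-1→(3,0,1,0); h2:-1=-1→(3,2,0,0)
ply 2, X at (2,2,1,0) | h0:-1=-1→(1,2,1,0); h0:-2=-1→(0,2,1,0); h1:-1=-1→(2,1,1,0); h1:-2=-1→(2,0,1,0); h2:-1=+1→(2,2,0,0)*
ply 3, O at (2,2,0,0) | h0:-1=-1→(1,2,0,0)*; h0:-2=-1→(0,2,0,0); h1:-1=-1→(2,1,0,0); h1:-2=-1→(2,0,0,0)
ply 4, X at (1,2,0,0) | h0:-1=-1→(0,2,0,0); h1:-1=+1→(1,1,0,0)*; h1:-2=-1→(1,0,0,0)
ply 5, O at (1,1,0,0) | h0:-1=-1→(0,1,0,0)*; h1:-1=-1→(1,0,0,0)
ply 6, X at (0,1,0,0) | h1:-1=+1→(0,0,0,0)*
ply 7: (0,0,0,0) is terminal -1 (O); from (3,2,1,0) depth 6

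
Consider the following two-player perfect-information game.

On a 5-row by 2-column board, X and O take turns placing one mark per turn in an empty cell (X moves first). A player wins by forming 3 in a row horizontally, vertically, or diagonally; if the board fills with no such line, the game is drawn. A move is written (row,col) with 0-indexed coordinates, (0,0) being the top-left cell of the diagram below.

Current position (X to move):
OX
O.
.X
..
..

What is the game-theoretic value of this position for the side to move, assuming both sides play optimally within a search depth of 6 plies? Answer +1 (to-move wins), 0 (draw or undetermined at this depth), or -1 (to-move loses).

value(OX/O./.X/../.., X) = +1

ply 1, X at OX/O./.X/../.. | (1,1)=+1→OX/OX/.X/../..*; (2,0)=+0→OX/O./XX/../..; (3,0)=-1→OX/O./.X/X./..; (3,1)=-1→OX/O./.X/.X/..; (4,0)=-1→OX/O./.X/../X.; (4,1)=-1→OX/O./.X/../.X
ply 2: OX/OX/.X/../.. is terminal -1 (O); from OX/O./.X/../.. depth 6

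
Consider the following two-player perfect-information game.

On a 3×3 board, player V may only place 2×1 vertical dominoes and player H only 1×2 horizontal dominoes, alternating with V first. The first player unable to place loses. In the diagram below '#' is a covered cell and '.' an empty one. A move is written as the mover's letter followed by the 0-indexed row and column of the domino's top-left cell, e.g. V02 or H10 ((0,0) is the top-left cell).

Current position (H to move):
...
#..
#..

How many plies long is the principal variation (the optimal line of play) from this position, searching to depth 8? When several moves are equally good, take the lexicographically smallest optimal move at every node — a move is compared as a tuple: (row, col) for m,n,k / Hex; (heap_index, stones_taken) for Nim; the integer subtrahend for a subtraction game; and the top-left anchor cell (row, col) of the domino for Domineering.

ply 1, H at .../#../#.. | H00=-1→##./#../#..; H01=-1→.##/#../#..; H11=+1→.../###/#..*; H21=-1→.../#../###
ply 2: .../###/#.. is terminal -1 (V); from .../#../#.. depth 8

PV length from [.../#../#..]: 1 ply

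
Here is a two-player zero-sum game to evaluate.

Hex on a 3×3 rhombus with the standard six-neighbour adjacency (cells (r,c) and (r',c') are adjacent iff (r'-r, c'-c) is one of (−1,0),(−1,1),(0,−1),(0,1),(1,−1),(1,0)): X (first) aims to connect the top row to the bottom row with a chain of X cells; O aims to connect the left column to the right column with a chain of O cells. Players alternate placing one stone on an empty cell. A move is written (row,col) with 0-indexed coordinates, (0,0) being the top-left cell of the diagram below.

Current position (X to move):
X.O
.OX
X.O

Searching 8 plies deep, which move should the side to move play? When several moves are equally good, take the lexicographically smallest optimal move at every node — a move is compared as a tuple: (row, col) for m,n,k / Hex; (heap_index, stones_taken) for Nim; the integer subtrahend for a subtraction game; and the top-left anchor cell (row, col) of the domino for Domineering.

X's best at [X.O/.OX/X.O]: (1,0)

p1 X@[X.O/.OX/X.O]: (0,1)[XXO/.OX/X.O]-1 (1,0)[X.O/XOX/X.O]+1* (2,1)[X.O/.OX/XXO]-1
p2 O@[X.O/XOX/X.O] terminal -1; root [X.O/.OX/X.O] d8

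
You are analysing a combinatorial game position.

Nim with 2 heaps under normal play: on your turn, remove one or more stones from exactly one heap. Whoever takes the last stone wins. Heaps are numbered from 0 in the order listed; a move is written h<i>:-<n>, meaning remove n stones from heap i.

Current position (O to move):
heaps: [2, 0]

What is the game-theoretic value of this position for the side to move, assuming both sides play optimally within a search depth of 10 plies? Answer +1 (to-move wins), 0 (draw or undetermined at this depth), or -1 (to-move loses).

value((2,0), O) = +1

ply 1, O at (2,0) | h0:-1=-1→(1,0); h0:-2=+1→(0,0)*
ply 2: (0,0) is terminal -1 (X); from (2,0) depth 10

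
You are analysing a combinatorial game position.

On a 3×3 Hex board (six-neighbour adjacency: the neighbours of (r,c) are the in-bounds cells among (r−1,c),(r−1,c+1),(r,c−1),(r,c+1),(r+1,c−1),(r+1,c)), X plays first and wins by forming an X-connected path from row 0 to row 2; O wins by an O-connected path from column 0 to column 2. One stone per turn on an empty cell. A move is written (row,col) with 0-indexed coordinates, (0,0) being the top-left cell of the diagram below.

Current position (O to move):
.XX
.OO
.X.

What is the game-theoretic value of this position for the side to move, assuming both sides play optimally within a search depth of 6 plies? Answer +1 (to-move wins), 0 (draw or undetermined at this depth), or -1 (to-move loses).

value(.XX/.OO/.X., O) = +1

ply 1, O at .XX/.OO/.X. | (0,0)=+1→OXX/.OO/.X.*; (1,0)=+1→.XX/OOO/.X.; (2,0)=+1→.XX/.OO/OX.; (2,2)=+1→.XX/.OO/.XO
ply 2, X at OXX/.OO/.X. | (1,0)=-1→OXX/XOO/.X.*; (2,0)=-1→OXX/.OO/XX.; (2,2)=-1→OXX/.OO/.XX
ply 3, O at OXX/XOO/.X. | (2,0)=+1→OXX/XOO/OX.*; (2,2)=-1→OXX/XOO/.XO
ply 4: OXX/XOO/OX. is terminal -1 (X); from .XX/.OO/.X. depth 6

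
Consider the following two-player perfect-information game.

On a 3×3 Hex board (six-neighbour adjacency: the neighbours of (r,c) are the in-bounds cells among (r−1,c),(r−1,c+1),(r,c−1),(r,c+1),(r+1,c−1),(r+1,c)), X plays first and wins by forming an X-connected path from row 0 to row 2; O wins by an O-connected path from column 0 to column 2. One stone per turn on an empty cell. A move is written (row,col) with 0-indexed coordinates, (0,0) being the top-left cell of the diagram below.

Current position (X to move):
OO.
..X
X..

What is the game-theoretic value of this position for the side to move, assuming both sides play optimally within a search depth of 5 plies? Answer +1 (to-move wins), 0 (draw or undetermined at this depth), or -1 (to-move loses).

value(OO./..X/X.., X) = +1

ply 1, X at OO./..X/X.. | (0,2)=+1→OOX/..X/X..*; (1,0)=-1→OO./X.X/X..; (1,1)=-1→OO./.XX/X..; (2,1)=-1→OO./..X/XX.; (2,2)=-1→OO./..X/X.X
ply 2, O at OOX/..X/X.. | (1,0)=-1→OOX/O.X/X..*; (1,1)=-1→OOX/.OX/X..; (2,1)=-1→OOX/..X/XO.; (2,2)=-1→OOX/..X/X.O
ply 3, X at OOX/O.X/X.. | (1,1)=+1→OOX/OXX/X..*; (2,1)=+1→OOX/O.X/XX.; (2,2)=+1→OOX/O.X/X.X
ply 4: OOX/OXX/X.. is terminal -1 (O); from OO./..X/X.. depth 5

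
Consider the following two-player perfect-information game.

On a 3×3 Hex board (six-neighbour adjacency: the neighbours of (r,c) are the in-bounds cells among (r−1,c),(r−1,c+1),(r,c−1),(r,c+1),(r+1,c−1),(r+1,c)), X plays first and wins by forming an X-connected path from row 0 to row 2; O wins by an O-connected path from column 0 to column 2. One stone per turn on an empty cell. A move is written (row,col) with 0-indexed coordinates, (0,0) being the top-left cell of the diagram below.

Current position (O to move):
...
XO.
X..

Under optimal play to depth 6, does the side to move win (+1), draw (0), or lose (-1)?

value(.../XO./X.., O) = -1

ply 1, O at .../XO./X.. | (0,0)=-1→O../XO./X..*; (0,1)=-1→.O./XO./X..; (0,2)=-1→..O/XO./X..; (1,2)=-1→.../XOO/X..; (2,1)=-1→.../XO./XO.; (2,2)=-1→.../XO./X.O
ply 2, X at O../XO./X.. | (0,1)=+1→OX./XO./X..*; (0,2)=+1→O.X/XO./X..; (1,2)=+1→O../XOX/X..; (2,1)=-1→O../XO./XX.; (2,2)=-1→O../XO./X.X
ply 3: OX./XO./X.. is terminal -1 (O); from .../XO./X.. depth 6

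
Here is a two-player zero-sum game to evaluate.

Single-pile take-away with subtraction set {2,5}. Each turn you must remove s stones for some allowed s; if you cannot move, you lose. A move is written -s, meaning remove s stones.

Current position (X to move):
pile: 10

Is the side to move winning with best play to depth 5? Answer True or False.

X winning at [10]: True

ply 1, X at 10 | -2=+1→8*; -5=-1→5
ply 2, O at 8 | -2=-1→6*; -5=-1→3
ply 3, X at 6 | -2=+1→4*; -5=+1→1
ply 4, O at 4 | -2=-1→2*
ply 5, X at 2 | -2=+1→0*
ply 6: 0 is terminal -1 (O); from 10 depth 5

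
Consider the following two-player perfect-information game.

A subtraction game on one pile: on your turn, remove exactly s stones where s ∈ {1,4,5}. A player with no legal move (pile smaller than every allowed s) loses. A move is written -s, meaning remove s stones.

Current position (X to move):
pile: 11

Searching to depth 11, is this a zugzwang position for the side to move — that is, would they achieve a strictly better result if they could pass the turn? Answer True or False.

p1 X@[11]: -1[10]+1* -4[7]-1 -5[6]-1
p2 O@[10]: -1[9]-1* -4[6]-1 -5[5]-1
p3 X@[9]: -1[8]+1* -4[5]-1 -5[4]-1
p4 O@[8]: -1[7]-1* -4[4]-1 -5[3]-1
p5 X@[7]: -1[6]-1 -4[3]-1 -5[2]+1*
p6 O@[2]: -1[1]-1*
p7 X@[1]: -1[0]+1*
p8 O@[0] terminal -1; root [11] d11
if X skipped the turn, O would face:
~ p1 O@[11]: -1[10]+1* -4[7]-1 -5[6]-1
~ p2 X@[10]: -1[9]-1* -4[6]-1 -5[5]-1
~ p3 O@[9]: -1[8]+1* -4[5]-1 -5[4]-1
~ p4 X@[8]: -1[7]-1* -4[4]-1 -5[3]-1
~ p5 O@[7]: -1[6]-1 -4[3]-1 -5[2]+1*
~ p6 X@[2]: -1[1]-1*
~ p7 O@[1]: -1[0]+1*
~ p8 X@[0] terminal -1; root [11] d11
compare (X): move=+1 vs pass=-1

zugzwang(11, X) = False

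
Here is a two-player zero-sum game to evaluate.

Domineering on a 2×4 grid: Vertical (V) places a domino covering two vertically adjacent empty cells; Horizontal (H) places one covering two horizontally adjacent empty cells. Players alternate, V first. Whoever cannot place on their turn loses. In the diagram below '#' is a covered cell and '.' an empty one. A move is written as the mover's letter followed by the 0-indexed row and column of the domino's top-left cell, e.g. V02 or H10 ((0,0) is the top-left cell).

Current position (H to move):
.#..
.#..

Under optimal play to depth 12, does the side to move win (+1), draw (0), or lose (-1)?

ply 1, H at .#../.#.. | H02=+1→.###/.#..*; H12=+1→.#../.###
ply 2, V at .###/.#.. | V00=-1→####/##..*
ply 3, H at ####/##.. | H12=+1→####/####*
ply 4: ####/#### is terminal -1 (V); from .#../.#.. depth 12

value(.#../.#.., H) = +1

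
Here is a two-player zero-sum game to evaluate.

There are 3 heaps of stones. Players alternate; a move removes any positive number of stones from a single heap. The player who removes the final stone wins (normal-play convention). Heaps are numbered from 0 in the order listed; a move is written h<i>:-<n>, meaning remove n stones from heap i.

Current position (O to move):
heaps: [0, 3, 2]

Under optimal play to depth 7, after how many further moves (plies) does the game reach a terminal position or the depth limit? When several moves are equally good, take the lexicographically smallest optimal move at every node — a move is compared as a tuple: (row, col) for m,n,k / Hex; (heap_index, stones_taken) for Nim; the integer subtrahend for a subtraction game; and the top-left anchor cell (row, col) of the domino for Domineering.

ply 1, O at (0,3,2) | h1:-1=+1→(0,2,2)*; h1:-2=-1→(0,1,2); h1:-3=-1→(0,0,2); h2:-1=-1→(0,3,1); h2:-2=-1→(0,3,0)
ply 2, X at (0,2,2) | h1:-1=-1→(0,1,2)*; h1:-2=-1→(0,0,2); h2:-1=-1→(0,2,1); h2:-2=-1→(0,2,0)
ply 3, O at (0,1,2) | h1:-1=-1→(0,0,2); h2:-1=+1→(0,1,1)*; h2:-2=-1→(0,1,0)
ply 4, X at (0,1,1) | h1:-1=-1→(0,0,1)*; h2:-1=-1→(0,1,0)
ply 5, O at (0,0,1) | h2:-1=+1→(0,0,0)*
ply 6: (0,0,0) is terminal -1 (X); from (0,3,2) depth 7

PV length from [(0,3,2)]: 5 plies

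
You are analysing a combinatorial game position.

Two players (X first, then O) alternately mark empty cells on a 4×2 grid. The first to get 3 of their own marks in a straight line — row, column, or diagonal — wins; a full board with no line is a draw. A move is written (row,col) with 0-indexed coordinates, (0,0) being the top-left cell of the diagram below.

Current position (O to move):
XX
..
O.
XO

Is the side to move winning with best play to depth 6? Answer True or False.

p1 O@[XX/../O./XO]: (1,0)[XX/O./O./XO]+0* (1,1)[XX/.O/O./XO]+0 (2,1)[XX/../OO/XO]+0
p2 X@[XX/O./O./XO]: (1,1)[XX/OX/O./XO]+0* (2,1)[XX/O./OX/XO]+0
p3 O@[XX/OX/O./XO]: (2,1)[XX/OX/OO/XO]+0*
p4 X@[XX/OX/OO/XO] terminal +0; root [XX/../O./XO] d6

O winning at [XX/../O./XO]: False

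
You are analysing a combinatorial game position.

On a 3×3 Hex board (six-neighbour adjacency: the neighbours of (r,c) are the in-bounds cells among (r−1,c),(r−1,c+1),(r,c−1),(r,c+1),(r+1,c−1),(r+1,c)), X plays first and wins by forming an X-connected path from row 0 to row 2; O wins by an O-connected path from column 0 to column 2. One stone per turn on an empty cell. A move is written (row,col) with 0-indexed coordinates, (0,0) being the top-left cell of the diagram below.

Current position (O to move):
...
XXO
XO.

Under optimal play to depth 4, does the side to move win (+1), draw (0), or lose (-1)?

value(.../XXO/XO., O) = -1

ply 1, O at .../XXO/XO. | (0,0)=-1→O../XXO/XO.*; (0,1)=-1→.O./XXO/XO.; (0,2)=-1→..O/XXO/XO.; (2,2)=-1→.../XXO/XOO
ply 2, X at O../XXO/XO. | (0,1)=+1→OX./XXO/XO.*; (0,2)=+1→O.X/XXO/XO.; (2,2)=+1→O../XXO/XOX
ply 3: OX./XXO/XO. is terminal -1 (O); from .../XXO/XO. depth 4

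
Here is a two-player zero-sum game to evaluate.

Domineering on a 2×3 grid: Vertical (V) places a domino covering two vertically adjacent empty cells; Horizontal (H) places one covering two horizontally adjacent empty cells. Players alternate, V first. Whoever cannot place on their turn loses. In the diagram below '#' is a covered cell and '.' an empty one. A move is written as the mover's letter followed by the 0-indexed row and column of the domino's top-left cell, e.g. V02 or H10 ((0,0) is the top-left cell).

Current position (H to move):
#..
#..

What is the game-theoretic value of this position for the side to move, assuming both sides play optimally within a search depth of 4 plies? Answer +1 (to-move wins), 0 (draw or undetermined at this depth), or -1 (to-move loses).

value(#../#.., H) = +1

p1 H@[#../#..]: H01[###/#..]+1* H11[#../###]+1
p2 V@[###/#..] terminal -1; root [#../#..] d4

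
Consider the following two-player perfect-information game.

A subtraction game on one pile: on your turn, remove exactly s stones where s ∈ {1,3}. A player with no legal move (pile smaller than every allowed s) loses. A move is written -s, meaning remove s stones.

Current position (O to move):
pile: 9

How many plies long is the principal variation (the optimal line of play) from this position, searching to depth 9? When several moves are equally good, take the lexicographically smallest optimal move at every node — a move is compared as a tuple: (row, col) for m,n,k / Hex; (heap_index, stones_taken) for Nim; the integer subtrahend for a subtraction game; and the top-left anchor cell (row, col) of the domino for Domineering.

PV length from [9]: 9 plies

p1 O@[9]: -1[8]+1* -3[6]+1
p2 X@[8]: -1[7]-1* -3[5]-1
p3 O@[7]: -1[6]+1* -3[4]+1
p4 X@[6]: -1[5]-1* -3[3]-1
p5 O@[5]: -1[4]+1* -3[2]+1
p6 X@[4]: -1[3]-1* -3[1]-1
p7 O@[3]: -1[2]+1* -3[0]+1
p8 X@[2]: -1[1]-1*
p9 O@[1]: -1[0]+1*
p10 X@[0] terminal -1; root [9] d9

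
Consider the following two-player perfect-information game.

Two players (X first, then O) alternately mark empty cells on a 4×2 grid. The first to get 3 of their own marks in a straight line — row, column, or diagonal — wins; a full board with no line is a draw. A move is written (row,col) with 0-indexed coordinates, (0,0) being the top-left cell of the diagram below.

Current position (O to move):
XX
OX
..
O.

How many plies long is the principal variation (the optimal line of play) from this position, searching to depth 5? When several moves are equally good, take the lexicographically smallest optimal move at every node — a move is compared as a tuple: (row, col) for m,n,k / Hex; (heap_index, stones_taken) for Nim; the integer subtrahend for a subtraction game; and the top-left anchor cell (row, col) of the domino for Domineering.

PV length from [XX/OX/../O.]: 1 ply

[XX/OX/../O.] O move#1: (2,0):+1/XX/OX/O./O.*, (2,1):+0/XX/OX/.O/O., (3,1):-1/XX/OX/../OO
[XX/OX/O./O.] end (terminal -1, X#2); searched XX/OX/../O. to 5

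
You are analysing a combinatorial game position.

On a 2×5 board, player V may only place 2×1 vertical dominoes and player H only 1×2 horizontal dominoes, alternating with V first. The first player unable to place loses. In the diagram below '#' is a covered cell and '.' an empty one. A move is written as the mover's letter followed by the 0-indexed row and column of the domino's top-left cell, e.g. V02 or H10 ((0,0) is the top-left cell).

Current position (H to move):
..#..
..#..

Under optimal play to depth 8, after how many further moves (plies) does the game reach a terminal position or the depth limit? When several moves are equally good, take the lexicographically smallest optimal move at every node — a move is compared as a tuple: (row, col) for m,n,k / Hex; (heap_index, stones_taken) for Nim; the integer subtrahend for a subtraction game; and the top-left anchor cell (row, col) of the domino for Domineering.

PV length from [..#../..#..]: 4 plies

p1 H@[..#../..#..]: H00[###../..#..]-1* H03[..###/..#..]-1 H10[..#../###..]-1 H13[..#../..###]-1
p2 V@[###../..#..]: V03[####./..##.]+1* V04[###.#/..#.#]+1
p3 H@[####./..##.]: H10[####./####.]-1*
p4 V@[####./####.]: V04[#####/#####]+1*
p5 H@[#####/#####] terminal -1; root [..#../..#..] d8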